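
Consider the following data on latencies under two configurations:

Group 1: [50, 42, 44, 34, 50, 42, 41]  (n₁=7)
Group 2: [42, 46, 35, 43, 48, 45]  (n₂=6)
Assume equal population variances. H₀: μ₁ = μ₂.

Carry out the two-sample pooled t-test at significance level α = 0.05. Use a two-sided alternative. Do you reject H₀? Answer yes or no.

x̄₁=43.286, s₁=5.559, n₁=7
x̄₂=43.167, s₂=4.535, n₂=6
s_p² = [6·5.559² + 5·4.535²]/11 = 26.2056
SE = √(s_p²·(1/7+1/6)) = 2.8480
t = (43.286−43.167)/2.8480 = 0.0418
df = 11
p-value (two-sided) = 0.96741
At α=0.05: p ≥ α → fail to reject H₀

reject H₀: no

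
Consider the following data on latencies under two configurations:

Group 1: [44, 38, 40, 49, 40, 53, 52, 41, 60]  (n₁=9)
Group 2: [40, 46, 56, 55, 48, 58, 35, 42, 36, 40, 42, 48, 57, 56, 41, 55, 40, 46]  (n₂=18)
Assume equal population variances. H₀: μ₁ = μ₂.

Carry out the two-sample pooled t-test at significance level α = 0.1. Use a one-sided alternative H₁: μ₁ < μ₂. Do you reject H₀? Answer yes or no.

x̄₁=46.333, s₁=7.533, n₁=9
x̄₂=46.722, s₂=7.714, n₂=18
s_p² = [8·7.533² + 17·7.714²]/25 = 58.6244
SE = √(s_p²·(1/9+1/18)) = 3.1258
t = (46.333−46.722)/3.1258 = -0.1244
df = 25
p-value (one-sided, H₁ less) = 0.45099
At α=0.1: p ≥ α → fail to reject H₀

reject H₀: no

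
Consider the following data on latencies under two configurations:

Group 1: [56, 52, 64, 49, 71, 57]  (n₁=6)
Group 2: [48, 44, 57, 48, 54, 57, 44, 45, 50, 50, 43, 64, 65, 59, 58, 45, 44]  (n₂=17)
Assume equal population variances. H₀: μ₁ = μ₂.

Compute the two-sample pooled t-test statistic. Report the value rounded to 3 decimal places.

test statistic = 1.877

x̄₁=58.167, s₁=8.085, n₁=6
x̄₂=51.471, s₂=7.324, n₂=17
s_p² = [5·8.085² + 16·7.324²]/21 = 56.4318
SE = √(s_p²·(1/6+1/17)) = 3.5672
t = (58.167−51.471)/3.5672 = 1.8771
df = 21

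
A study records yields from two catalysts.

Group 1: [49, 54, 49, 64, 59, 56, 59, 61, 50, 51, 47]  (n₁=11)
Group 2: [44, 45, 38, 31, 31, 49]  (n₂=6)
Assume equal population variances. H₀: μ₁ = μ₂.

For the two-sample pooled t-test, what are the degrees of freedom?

degrees of freedom = 15

df = n₁ + n₂ − 2 = 11 + 6 − 2 = 15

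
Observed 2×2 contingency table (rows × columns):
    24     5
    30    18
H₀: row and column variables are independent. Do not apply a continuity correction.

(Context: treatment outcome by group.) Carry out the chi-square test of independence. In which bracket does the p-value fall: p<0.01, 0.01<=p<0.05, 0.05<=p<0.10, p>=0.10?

Row totals [29, 48], col totals [54, 23], n=77
χ² = (24−20.34)²/20.34 + (5−8.66)²/8.66 + (30−33.66)²/33.66 + (18−14.34)²/14.34 = 3.5418
df = 1
p-value (upper-tail) = 0.05984
→ bracket: 0.05<=p<0.10

p-value bracket: 0.05<=p<0.10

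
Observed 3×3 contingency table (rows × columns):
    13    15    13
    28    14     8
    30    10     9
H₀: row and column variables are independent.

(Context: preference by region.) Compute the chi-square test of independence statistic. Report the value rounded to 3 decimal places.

test statistic = 9.284

Row totals [41, 50, 49], col totals [71, 39, 30], n=140
χ² = (13−20.79)²/20.79 + (15−11.42)²/11.42 + (13−8.79)²/8.79 + (28−25.36)²/25.36 + (14−13.93)²/13.93 + (8−10.71)²/10.71 + (30−24.85)²/24.85 + (10−13.65)²/13.65 + (9−10.50)²/10.50 = 9.2844
df = 4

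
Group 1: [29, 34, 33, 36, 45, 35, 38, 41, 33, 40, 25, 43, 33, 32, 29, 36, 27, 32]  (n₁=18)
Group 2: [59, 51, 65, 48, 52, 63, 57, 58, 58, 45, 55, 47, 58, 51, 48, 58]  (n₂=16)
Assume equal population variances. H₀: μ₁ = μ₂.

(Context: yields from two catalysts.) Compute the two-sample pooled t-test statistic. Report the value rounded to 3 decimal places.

x̄₁=34.500, s₁=5.415, n₁=18
x̄₂=54.562, s₂=5.887, n₂=16
s_p² = [17·5.415² + 15·5.887²]/32 = 31.8262
SE = √(s_p²·(1/18+1/16)) = 1.9384
t = (34.500−54.562)/1.9384 = -10.3502
df = 32

test statistic = -10.350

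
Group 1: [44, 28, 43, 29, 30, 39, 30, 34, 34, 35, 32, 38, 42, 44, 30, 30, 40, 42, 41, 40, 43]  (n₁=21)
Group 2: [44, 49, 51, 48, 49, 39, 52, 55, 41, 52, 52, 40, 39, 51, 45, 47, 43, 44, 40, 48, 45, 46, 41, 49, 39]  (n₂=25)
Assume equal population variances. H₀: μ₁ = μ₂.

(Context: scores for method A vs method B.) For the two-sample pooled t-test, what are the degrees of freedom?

df = n₁ + n₂ − 2 = 21 + 25 − 2 = 44

degrees of freedom = 44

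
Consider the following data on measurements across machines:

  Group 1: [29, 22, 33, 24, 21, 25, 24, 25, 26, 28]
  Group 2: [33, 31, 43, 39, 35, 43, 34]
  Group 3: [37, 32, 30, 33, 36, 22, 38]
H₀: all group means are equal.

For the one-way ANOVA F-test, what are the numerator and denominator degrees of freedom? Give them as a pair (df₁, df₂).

k = 3 groups, N = 24 total
df = (k−1, N−k) = (3−1, 24−3) = (2, 21)

degrees of freedom = [2, 21]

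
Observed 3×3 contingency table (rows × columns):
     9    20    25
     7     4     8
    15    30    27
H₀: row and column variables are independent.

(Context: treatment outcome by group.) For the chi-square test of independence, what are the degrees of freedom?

df = (r−1)(c−1) = (3−1)·(3−1) = 4

degrees of freedom = 4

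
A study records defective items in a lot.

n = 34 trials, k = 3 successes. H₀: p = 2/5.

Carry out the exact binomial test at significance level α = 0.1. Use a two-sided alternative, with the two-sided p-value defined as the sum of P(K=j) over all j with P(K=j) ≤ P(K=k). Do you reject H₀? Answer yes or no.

reject H₀: yes

Exact binomial: n=34, k=3, p₀=2/5=0.4000
P(X=j) = C(n,j)·p₀^j·(1−p₀)^(n−j); p = Σ P(X=j) over j with P(X=j) ≤ P(X=3)
p-value (two-sided) = 0.00008
At α=0.1: p < α → reject H₀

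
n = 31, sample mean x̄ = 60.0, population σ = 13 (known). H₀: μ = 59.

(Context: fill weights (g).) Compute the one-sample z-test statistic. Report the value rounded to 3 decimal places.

test statistic = 0.428

SE = σ/√n = 13/√31 = 2.3349
z = (x̄−μ₀)/SE = (60.0−59)/2.3349 = 0.4283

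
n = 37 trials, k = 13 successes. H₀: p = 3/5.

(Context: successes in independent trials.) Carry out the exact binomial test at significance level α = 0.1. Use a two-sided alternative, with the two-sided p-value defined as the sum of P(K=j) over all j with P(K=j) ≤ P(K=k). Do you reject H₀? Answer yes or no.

reject H₀: yes

Exact binomial: n=37, k=13, p₀=3/5=0.6000
P(X=j) = C(n,j)·p₀^j·(1−p₀)^(n−j); p = Σ P(X=j) over j with P(X=j) ≤ P(X=13)
p-value (two-sided) = 0.00367
At α=0.1: p < α → reject H₀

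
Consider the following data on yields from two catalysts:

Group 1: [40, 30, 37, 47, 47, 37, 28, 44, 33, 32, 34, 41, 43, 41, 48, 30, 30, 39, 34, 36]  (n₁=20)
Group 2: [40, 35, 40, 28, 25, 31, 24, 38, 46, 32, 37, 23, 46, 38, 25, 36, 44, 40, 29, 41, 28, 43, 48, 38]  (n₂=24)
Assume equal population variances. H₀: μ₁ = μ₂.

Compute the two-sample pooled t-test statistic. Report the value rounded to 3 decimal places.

test statistic = 0.911

x̄₁=37.550, s₁=6.211, n₁=20
x̄₂=35.625, s₂=7.557, n₂=24
s_p² = [19·6.211² + 23·7.557²]/42 = 48.7280
SE = √(s_p²·(1/20+1/24)) = 2.1135
t = (37.550−35.625)/2.1135 = 0.9108
df = 42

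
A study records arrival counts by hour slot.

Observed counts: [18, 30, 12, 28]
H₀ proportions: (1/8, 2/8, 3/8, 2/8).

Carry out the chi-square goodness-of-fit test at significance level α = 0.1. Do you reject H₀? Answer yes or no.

reject H₀: yes

n = 88; E_i = n·p_i = [11.00, 22.00, 33.00, 22.00]
χ² = (18−11.00)²/11.00 + (30−22.00)²/22.00 + (12−33.00)²/33.00 + (28−22.00)²/22.00 = 22.3636
df = 3
p-value (upper-tail) = 0.00005
At α=0.1: p < α → reject H₀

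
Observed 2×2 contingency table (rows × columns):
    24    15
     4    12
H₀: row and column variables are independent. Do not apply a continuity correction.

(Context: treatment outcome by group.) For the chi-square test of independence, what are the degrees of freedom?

df = (r−1)(c−1) = (2−1)·(2−1) = 1

degrees of freedom = 1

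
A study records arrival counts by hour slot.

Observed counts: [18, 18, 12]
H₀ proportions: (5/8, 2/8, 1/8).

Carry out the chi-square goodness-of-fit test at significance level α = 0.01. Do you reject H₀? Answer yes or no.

n = 48; E_i = n·p_i = [30.00, 12.00, 6.00]
χ² = (18−30.00)²/30.00 + (18−12.00)²/12.00 + (12−6.00)²/6.00 = 13.8000
df = 2
p-value (upper-tail) = 0.00101
At α=0.01: p < α → reject H₀

reject H₀: yes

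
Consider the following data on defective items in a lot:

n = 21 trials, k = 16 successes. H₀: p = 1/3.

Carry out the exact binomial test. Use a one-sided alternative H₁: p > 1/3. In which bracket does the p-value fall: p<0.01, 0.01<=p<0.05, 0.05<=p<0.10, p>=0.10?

p-value bracket: p<0.01

Exact binomial: n=21, k=16, p₀=1/3=0.3333
P(X≥16) from Σ C(n,i)·p₀^i·(1−p₀)^(n−i)
p-value (one-sided, H₁ greater) = 0.00007
→ bracket: p<0.01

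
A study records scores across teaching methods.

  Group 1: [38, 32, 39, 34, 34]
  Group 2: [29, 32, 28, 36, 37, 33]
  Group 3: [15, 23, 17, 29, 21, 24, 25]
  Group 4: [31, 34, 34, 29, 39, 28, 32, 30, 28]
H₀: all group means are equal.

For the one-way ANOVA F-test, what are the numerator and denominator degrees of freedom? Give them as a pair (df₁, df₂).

k = 4 groups, N = 27 total
df = (k−1, N−k) = (4−1, 27−4) = (3, 23)

degrees of freedom = [3, 23]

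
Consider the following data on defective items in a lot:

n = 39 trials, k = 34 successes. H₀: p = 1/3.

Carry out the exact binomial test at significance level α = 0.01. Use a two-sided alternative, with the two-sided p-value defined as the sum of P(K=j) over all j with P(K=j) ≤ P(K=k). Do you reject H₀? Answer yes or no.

reject H₀: yes

Exact binomial: n=39, k=34, p₀=1/3=0.3333
P(X=j) = C(n,j)·p₀^j·(1−p₀)^(n−j); p = Σ P(X=j) over j with P(X=j) ≤ P(X=34)
p-value (two-sided) = 0.00000
At α=0.01: p < α → reject H₀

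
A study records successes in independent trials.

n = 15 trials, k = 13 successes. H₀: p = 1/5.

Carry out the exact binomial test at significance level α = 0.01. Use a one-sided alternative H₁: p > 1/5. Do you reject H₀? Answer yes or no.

Exact binomial: n=15, k=13, p₀=1/5=0.2000
P(X≥13) from Σ C(n,i)·p₀^i·(1−p₀)^(n−i)
p-value (one-sided, H₁ greater) = 0.00000
At α=0.01: p < α → reject H₀

reject H₀: yes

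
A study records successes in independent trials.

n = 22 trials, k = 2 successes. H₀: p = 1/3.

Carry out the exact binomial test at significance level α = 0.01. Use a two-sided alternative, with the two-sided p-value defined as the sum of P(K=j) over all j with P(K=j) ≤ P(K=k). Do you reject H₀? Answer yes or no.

Exact binomial: n=22, k=2, p₀=1/3=0.3333
P(X=j) = C(n,j)·p₀^j·(1−p₀)^(n−j); p = Σ P(X=j) over j with P(X=j) ≤ P(X=2)
p-value (two-sided) = 0.01281
At α=0.01: p ≥ α → fail to reject H₀

reject H₀: no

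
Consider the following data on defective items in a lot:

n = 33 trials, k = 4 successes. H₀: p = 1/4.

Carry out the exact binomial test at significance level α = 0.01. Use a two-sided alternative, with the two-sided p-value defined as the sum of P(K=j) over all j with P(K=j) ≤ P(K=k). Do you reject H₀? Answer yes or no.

reject H₀: no

Exact binomial: n=33, k=4, p₀=1/4=0.2500
P(X=j) = C(n,j)·p₀^j·(1−p₀)^(n−j); p = Σ P(X=j) over j with P(X=j) ≤ P(X=4)
p-value (two-sided) = 0.10703
At α=0.01: p ≥ α → fail to reject H₀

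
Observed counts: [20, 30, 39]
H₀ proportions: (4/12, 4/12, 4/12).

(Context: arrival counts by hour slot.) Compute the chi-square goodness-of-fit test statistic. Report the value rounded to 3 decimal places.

test statistic = 6.090

n = 89; E_i = n·p_i = [29.67, 29.67, 29.67]
χ² = (20−29.67)²/29.67 + (30−29.67)²/29.67 + (39−29.67)²/29.67 = 6.0899
df = 2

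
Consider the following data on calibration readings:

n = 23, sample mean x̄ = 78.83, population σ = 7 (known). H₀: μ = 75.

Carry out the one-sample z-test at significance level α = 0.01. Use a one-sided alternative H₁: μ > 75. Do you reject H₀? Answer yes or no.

SE = σ/√n = 7/√23 = 1.4596
z = (x̄−μ₀)/SE = (78.83−75)/1.4596 = 2.6240
p-value (one-sided, H₁ greater) = 0.00435
At α=0.01: p < α → reject H₀

reject H₀: yes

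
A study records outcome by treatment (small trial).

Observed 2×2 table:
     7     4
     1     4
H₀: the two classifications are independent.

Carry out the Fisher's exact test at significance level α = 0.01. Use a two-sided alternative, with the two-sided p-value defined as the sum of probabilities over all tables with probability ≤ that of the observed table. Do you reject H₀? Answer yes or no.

Margins: r₁=11, r₂=5, c₁=8, c₂=8, n=16
p_obs = C(11,7)·C(5,1)/C(16,8); sum pmf over tables with pmf ≤ p_obs
p-value (two-sided) = 0.28205
At α=0.01: p ≥ α → fail to reject H₀

reject H₀: no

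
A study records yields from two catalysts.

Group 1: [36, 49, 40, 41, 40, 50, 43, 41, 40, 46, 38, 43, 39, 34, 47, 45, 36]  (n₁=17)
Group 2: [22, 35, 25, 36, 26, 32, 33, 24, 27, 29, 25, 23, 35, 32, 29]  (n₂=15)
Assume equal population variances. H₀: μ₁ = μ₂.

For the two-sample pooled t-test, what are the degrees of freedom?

df = n₁ + n₂ − 2 = 17 + 15 − 2 = 30

degrees of freedom = 30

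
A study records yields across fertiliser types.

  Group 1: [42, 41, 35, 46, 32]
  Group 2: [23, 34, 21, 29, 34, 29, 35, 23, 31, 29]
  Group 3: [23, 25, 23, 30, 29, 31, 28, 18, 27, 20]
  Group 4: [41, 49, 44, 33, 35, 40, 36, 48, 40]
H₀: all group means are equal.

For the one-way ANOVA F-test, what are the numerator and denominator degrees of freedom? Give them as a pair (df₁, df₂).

degrees of freedom = [3, 30]

k = 4 groups, N = 34 total
df = (k−1, N−k) = (4−1, 34−4) = (3, 30)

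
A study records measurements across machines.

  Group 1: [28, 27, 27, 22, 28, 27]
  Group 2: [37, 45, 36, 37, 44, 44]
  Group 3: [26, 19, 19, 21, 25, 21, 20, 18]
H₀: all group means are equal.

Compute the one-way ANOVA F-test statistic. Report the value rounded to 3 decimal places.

test statistic = 64.679

Group means [26.50, 40.50, 21.12], grand mean 28.550
SSB = Σnᵢ(x̄ᵢ−x̄)² = 1323.075; SSW = ΣΣ(x−x̄ᵢ)² = 173.875
MSB = 1323.075/2 = 661.5375; MSW = 173.875/17 = 10.2279
F = MSB/MSW = 64.6794
df = (2, 17)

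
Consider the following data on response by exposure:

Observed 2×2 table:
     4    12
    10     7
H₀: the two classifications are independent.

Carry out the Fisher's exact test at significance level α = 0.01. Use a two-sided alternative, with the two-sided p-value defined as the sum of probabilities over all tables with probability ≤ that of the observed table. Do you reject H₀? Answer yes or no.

Margins: r₁=16, r₂=17, c₁=14, c₂=19, n=33
p_obs = C(16,4)·C(17,10)/C(33,14); sum pmf over tables with pmf ≤ p_obs
p-value (two-sided) = 0.07986
At α=0.01: p ≥ α → fail to reject H₀

reject H₀: no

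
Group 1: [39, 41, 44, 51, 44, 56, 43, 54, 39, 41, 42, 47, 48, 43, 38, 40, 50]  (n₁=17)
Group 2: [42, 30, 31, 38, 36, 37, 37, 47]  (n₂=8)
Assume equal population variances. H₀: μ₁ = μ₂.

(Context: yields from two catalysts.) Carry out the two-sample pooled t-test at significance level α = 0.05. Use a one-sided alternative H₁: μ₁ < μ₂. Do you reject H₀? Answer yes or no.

reject H₀: no

x̄₁=44.706, s₁=5.429, n₁=17
x̄₂=37.250, s₂=5.497, n₂=8
s_p² = [16·5.429² + 7·5.497²]/23 = 29.6969
SE = √(s_p²·(1/17+1/8)) = 2.3364
t = (44.706−37.250)/2.3364 = 3.1911
df = 23
p-value (one-sided, H₁ less) = 0.99797
At α=0.05: p ≥ α → fail to reject H₀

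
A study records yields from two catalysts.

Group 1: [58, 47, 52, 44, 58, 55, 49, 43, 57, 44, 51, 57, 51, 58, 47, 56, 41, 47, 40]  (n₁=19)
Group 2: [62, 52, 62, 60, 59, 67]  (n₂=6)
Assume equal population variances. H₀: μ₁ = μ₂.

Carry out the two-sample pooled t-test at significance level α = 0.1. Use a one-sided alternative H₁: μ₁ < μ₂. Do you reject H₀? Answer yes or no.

reject H₀: yes

x̄₁=50.263, s₁=6.172, n₁=19
x̄₂=60.333, s₂=4.926, n₂=6
s_p² = [18·6.172² + 5·4.926²]/23 = 35.0877
SE = √(s_p²·(1/19+1/6)) = 2.7739
t = (50.263−60.333)/2.7739 = -3.6303
df = 23
p-value (one-sided, H₁ less) = 0.00070
At α=0.1: p < α → reject H₀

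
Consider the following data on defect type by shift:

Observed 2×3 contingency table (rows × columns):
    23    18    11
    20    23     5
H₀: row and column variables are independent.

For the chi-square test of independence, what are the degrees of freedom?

degrees of freedom = 2

df = (r−1)(c−1) = (2−1)·(3−1) = 2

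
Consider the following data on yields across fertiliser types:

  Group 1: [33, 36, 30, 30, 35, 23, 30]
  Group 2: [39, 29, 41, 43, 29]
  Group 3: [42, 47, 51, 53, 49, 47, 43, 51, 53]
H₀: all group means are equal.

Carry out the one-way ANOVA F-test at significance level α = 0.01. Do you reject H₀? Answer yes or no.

reject H₀: yes

Group means [31.00, 36.20, 48.44], grand mean 39.714
SSB = Σnᵢ(x̄ᵢ−x̄)² = 1279.263; SSW = ΣΣ(x−x̄ᵢ)² = 423.022
MSB = 1279.263/2 = 639.6317; MSW = 423.022/18 = 23.5012
F = MSB/MSW = 27.2169
df = (2, 18)
p-value (upper-tail) = 0.00000
At α=0.01: p < α → reject H₀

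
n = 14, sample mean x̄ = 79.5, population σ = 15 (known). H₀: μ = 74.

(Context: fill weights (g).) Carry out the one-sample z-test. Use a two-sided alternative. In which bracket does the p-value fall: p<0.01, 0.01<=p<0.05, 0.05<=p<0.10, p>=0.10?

SE = σ/√n = 15/√14 = 4.0089
z = (x̄−μ₀)/SE = (79.5−74)/4.0089 = 1.3719
p-value (two-sided) = 0.17008
→ bracket: p>=0.10

p-value bracket: p>=0.10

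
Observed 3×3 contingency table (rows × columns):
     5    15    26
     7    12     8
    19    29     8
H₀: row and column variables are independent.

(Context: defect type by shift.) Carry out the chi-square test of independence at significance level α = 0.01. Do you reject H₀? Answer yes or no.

Row totals [46, 27, 56], col totals [31, 56, 42], n=129
χ² = (5−11.05)²/11.05 + (15−19.97)²/19.97 + (26−14.98)²/14.98 + (7−6.49)²/6.49 + (12−11.72)²/11.72 + (8−8.79)²/8.79 + (19−13.46)²/13.46 + (29−24.31)²/24.31 + (8−18.23)²/18.23 = 21.7142
df = 4
p-value (upper-tail) = 0.00023
At α=0.01: p < α → reject H₀

reject H₀: yes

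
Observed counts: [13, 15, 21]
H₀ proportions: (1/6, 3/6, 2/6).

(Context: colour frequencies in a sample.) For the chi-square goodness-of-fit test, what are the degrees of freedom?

degrees of freedom = 2

df = k − 1 = 3 − 1 = 2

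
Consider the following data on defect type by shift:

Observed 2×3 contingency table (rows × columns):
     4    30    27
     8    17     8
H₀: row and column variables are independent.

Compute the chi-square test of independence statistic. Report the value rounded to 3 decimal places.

Row totals [61, 33], col totals [12, 47, 35], n=94
χ² = (4−7.79)²/7.79 + (30−30.50)²/30.50 + (27−22.71)²/22.71 + (8−4.21)²/4.21 + (17−16.50)²/16.50 + (8−12.29)²/12.29 = 7.5751
df = 2

test statistic = 7.575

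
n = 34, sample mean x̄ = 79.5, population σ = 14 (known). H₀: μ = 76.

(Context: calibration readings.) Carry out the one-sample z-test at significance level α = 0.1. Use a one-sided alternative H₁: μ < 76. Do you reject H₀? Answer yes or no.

reject H₀: no

SE = σ/√n = 14/√34 = 2.4010
z = (x̄−μ₀)/SE = (79.5−76)/2.4010 = 1.4577
p-value (one-sided, H₁ less) = 0.92754
At α=0.1: p ≥ α → fail to reject H₀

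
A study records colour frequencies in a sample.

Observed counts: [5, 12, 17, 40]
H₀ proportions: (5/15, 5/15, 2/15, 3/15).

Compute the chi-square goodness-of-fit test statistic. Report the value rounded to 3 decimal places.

n = 74; E_i = n·p_i = [24.67, 24.67, 9.87, 14.80]
χ² = (5−24.67)²/24.67 + (12−24.67)²/24.67 + (17−9.87)²/9.87 + (40−14.80)²/14.80 = 70.2500
df = 3

test statistic = 70.250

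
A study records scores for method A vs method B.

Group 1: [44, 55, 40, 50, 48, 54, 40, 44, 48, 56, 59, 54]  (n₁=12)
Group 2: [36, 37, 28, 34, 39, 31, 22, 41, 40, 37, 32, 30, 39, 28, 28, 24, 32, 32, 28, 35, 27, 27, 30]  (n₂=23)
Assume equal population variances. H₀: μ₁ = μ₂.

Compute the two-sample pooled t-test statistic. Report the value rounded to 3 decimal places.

test statistic = 8.576

x̄₁=49.333, s₁=6.387, n₁=12
x̄₂=32.043, s₂=5.261, n₂=23
s_p² = [11·6.387² + 22·5.261²]/33 = 32.0492
SE = √(s_p²·(1/12+1/23)) = 2.0160
t = (49.333−32.043)/2.0160 = 8.5764
df = 33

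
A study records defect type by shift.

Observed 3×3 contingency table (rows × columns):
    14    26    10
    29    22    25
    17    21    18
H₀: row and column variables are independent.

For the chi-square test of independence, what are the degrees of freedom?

degrees of freedom = 4

df = (r−1)(c−1) = (3−1)·(3−1) = 4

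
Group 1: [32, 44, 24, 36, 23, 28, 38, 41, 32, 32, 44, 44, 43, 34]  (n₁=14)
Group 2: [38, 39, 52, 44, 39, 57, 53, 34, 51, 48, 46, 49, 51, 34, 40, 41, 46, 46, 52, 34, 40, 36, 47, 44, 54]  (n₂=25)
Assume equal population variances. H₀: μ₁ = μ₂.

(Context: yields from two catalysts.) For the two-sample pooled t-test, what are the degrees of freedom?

df = n₁ + n₂ − 2 = 14 + 25 − 2 = 37

degrees of freedom = 37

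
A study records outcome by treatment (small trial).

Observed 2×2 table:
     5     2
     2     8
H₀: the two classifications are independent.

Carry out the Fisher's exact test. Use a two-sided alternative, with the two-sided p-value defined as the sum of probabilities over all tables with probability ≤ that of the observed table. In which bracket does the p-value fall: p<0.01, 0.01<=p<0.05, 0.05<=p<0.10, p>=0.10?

Margins: r₁=7, r₂=10, c₁=7, c₂=10, n=17
p_obs = C(7,5)·C(10,2)/C(17,7); sum pmf over tables with pmf ≤ p_obs
p-value (two-sided) = 0.05841
→ bracket: 0.05<=p<0.10

p-value bracket: 0.05<=p<0.10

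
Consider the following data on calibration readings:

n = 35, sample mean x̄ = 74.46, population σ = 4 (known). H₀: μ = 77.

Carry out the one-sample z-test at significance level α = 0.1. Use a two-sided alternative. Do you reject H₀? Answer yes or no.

reject H₀: yes

SE = σ/√n = 4/√35 = 0.6761
z = (x̄−μ₀)/SE = (74.46−77)/0.6761 = -3.7567
p-value (two-sided) = 0.00017
At α=0.1: p < α → reject H₀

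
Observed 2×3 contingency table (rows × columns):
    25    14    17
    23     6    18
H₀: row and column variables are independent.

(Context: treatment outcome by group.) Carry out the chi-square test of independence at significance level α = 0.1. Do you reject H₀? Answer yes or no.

Row totals [56, 47], col totals [48, 20, 35], n=103
χ² = (25−26.10)²/26.10 + (14−10.87)²/10.87 + (17−19.03)²/19.03 + (23−21.90)²/21.90 + (6−9.13)²/9.13 + (18−15.97)²/15.97 = 2.5449
df = 2
p-value (upper-tail) = 0.28014
At α=0.1: p ≥ α → fail to reject H₀

reject H₀: no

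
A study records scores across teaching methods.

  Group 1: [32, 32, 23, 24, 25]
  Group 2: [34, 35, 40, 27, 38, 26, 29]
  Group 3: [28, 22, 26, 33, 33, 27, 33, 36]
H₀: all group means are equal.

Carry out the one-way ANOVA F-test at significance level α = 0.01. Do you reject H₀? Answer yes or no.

reject H₀: no

Group means [27.20, 32.71, 29.75], grand mean 30.150
SSB = Σnᵢ(x̄ᵢ−x̄)² = 90.821; SSW = ΣΣ(x−x̄ᵢ)² = 413.729
MSB = 90.821/2 = 45.4107; MSW = 413.729/17 = 24.3370
F = MSB/MSW = 1.8659
df = (2, 17)
p-value (upper-tail) = 0.18510
At α=0.01: p ≥ α → fail to reject H₀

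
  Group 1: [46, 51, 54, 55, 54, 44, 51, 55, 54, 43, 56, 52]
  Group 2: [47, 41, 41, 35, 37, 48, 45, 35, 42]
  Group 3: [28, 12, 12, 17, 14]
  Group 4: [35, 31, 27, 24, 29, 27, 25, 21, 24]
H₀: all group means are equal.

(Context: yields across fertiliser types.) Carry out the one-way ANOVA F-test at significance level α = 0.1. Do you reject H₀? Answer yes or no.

reject H₀: yes

Group means [51.25, 41.22, 16.60, 27.00], grand mean 37.486
SSB = Σnᵢ(x̄ᵢ−x̄)² = 5569.737; SSW = ΣΣ(x−x̄ᵢ)² = 733.006
MSB = 5569.737/3 = 1856.5791; MSW = 733.006/31 = 23.6453
F = MSB/MSW = 78.5178
df = (3, 31)
p-value (upper-tail) = 0.00000
At α=0.1: p < α → reject H₀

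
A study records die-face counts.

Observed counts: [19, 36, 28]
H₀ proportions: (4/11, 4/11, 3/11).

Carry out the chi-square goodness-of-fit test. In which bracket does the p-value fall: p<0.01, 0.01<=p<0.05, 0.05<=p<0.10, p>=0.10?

p-value bracket: 0.01<=p<0.05

n = 83; E_i = n·p_i = [30.18, 30.18, 22.64]
χ² = (19−30.18)²/30.18 + (36−30.18)²/30.18 + (28−22.64)²/22.64 = 6.5351
df = 2
p-value (upper-tail) = 0.03810
→ bracket: 0.01<=p<0.05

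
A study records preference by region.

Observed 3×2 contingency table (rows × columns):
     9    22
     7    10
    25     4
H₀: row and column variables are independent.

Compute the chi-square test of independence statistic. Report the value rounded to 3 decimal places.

test statistic = 20.952

Row totals [31, 17, 29], col totals [41, 36], n=77
χ² = (9−16.51)²/16.51 + (22−14.49)²/14.49 + (7−9.05)²/9.05 + (10−7.95)²/7.95 + (25−15.44)²/15.44 + (4−13.56)²/13.56 = 20.9516
df = 2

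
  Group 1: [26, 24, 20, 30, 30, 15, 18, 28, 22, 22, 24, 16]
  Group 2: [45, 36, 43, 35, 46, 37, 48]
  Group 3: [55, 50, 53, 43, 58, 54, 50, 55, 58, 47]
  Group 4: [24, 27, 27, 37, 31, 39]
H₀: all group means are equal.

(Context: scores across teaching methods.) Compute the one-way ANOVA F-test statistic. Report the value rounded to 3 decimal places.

Group means [22.92, 41.43, 52.30, 30.83], grand mean 36.371
SSB = Σnᵢ(x̄ᵢ−x̄)² = 5072.607; SSW = ΣΣ(x−x̄ᵢ)² = 841.564
MSB = 5072.607/3 = 1690.8690; MSW = 841.564/31 = 27.1472
F = MSB/MSW = 62.2851
df = (3, 31)

test statistic = 62.285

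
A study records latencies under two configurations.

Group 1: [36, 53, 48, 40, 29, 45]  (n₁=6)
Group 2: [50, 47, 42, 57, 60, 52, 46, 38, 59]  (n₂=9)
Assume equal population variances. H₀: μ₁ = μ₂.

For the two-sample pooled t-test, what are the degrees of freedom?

df = n₁ + n₂ − 2 = 6 + 9 − 2 = 13

degrees of freedom = 13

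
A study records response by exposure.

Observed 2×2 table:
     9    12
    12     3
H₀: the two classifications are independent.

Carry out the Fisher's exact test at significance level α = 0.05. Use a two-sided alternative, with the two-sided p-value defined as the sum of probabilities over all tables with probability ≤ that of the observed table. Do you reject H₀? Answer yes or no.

Margins: r₁=21, r₂=15, c₁=21, c₂=15, n=36
p_obs = C(21,9)·C(15,12)/C(36,21); sum pmf over tables with pmf ≤ p_obs
p-value (two-sided) = 0.04073
At α=0.05: p < α → reject H₀

reject H₀: yes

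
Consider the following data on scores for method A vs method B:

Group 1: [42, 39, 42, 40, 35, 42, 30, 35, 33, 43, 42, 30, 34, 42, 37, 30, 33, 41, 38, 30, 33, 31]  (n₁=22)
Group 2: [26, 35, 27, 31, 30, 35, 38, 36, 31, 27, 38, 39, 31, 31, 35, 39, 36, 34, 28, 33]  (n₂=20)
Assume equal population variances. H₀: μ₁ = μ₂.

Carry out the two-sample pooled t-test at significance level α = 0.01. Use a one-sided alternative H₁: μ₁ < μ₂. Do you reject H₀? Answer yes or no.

reject H₀: no

x̄₁=36.455, s₁=4.788, n₁=22
x̄₂=33.000, s₂=4.129, n₂=20
s_p² = [21·4.788² + 19·4.129²]/40 = 20.1364
SE = √(s_p²·(1/22+1/20)) = 1.3864
t = (36.455−33.000)/1.3864 = 2.4917
df = 40
p-value (one-sided, H₁ less) = 0.99152
At α=0.01: p ≥ α → fail to reject H₀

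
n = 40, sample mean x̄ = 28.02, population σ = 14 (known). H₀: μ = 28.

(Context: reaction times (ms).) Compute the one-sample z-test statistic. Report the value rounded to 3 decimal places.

test statistic = 0.009

SE = σ/√n = 14/√40 = 2.2136
z = (x̄−μ₀)/SE = (28.02−28)/2.2136 = 0.0090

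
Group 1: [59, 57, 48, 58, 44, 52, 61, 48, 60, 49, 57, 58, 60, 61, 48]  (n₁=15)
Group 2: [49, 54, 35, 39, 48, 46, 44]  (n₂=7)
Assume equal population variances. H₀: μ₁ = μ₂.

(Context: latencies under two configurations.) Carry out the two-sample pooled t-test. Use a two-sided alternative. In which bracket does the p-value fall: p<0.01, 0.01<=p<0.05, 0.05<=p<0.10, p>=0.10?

p-value bracket: p<0.01

x̄₁=54.667, s₁=5.827, n₁=15
x̄₂=45.000, s₂=6.377, n₂=7
s_p² = [14·5.827² + 6·6.377²]/20 = 35.9667
SE = √(s_p²·(1/15+1/7)) = 2.7452
t = (54.667−45.000)/2.7452 = 3.5214
df = 20
p-value (two-sided) = 0.00215
→ bracket: p<0.01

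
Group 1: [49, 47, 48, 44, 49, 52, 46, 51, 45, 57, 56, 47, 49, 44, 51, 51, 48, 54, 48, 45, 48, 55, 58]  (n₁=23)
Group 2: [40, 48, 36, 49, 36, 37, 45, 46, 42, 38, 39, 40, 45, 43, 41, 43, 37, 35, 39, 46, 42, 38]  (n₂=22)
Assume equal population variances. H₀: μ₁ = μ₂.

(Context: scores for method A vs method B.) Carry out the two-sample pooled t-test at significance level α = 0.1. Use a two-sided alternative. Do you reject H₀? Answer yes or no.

x̄₁=49.652, s₁=4.097, n₁=23
x̄₂=41.136, s₂=4.086, n₂=22
s_p² = [22·4.097² + 21·4.086²]/43 = 16.7397
SE = √(s_p²·(1/23+1/22)) = 1.2201
t = (49.652−41.136)/1.2201 = 6.9794
df = 43
p-value (two-sided) = 0.00000
At α=0.1: p < α → reject H₀

reject H₀: yes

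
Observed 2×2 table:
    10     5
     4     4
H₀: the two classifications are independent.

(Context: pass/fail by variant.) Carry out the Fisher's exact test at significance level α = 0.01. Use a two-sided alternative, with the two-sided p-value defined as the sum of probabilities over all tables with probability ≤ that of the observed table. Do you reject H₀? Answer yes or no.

Margins: r₁=15, r₂=8, c₁=14, c₂=9, n=23
p_obs = C(15,10)·C(8,4)/C(23,14); sum pmf over tables with pmf ≤ p_obs
p-value (two-sided) = 0.65702
At α=0.01: p ≥ α → fail to reject H₀

reject H₀: no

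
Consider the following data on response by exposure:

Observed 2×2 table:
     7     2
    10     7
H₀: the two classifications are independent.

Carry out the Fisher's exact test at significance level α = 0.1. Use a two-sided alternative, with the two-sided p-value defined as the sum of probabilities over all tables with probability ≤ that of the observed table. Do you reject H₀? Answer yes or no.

reject H₀: no

Margins: r₁=9, r₂=17, c₁=17, c₂=9, n=26
p_obs = C(9,7)·C(17,10)/C(26,17); sum pmf over tables with pmf ≤ p_obs
p-value (two-sided) = 0.41775
At α=0.1: p ≥ α → fail to reject H₀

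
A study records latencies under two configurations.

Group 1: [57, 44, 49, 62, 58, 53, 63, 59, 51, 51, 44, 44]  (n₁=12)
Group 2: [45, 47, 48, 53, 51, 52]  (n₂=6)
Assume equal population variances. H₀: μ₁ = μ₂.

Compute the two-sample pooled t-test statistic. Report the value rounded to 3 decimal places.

x̄₁=52.917, s₁=6.908, n₁=12
x̄₂=49.333, s₂=3.141, n₂=6
s_p² = [11·6.908² + 5·3.141²]/16 = 35.8906
SE = √(s_p²·(1/12+1/6)) = 2.9954
t = (52.917−49.333)/2.9954 = 1.1963
df = 16

test statistic = 1.196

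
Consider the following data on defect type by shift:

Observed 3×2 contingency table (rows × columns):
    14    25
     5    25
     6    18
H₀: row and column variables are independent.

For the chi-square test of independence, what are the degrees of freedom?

degrees of freedom = 2

df = (r−1)(c−1) = (3−1)·(2−1) = 2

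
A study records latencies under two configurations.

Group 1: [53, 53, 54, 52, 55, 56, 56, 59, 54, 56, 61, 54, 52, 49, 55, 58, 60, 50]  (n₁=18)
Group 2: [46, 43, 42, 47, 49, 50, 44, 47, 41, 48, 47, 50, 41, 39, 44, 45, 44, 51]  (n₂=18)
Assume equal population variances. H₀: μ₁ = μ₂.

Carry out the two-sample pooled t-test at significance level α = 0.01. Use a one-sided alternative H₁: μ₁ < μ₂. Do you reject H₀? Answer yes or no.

reject H₀: no

x̄₁=54.833, s₁=3.240, n₁=18
x̄₂=45.444, s₂=3.468, n₂=18
s_p² = [17·3.240² + 17·3.468²]/34 = 11.2631
SE = √(s_p²·(1/18+1/18)) = 1.1187
t = (54.833−45.444)/1.1187 = 8.3928
df = 34
p-value (one-sided, H₁ less) = 1.00000
At α=0.01: p ≥ α → fail to reject H₀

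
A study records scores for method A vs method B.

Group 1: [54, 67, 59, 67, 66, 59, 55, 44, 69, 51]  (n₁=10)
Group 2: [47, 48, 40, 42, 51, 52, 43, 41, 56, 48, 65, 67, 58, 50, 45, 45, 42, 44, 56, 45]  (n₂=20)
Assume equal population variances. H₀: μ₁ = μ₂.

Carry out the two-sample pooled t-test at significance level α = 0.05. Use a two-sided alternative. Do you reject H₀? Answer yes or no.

reject H₀: yes

x̄₁=59.100, s₁=8.212, n₁=10
x̄₂=49.250, s₂=7.711, n₂=20
s_p² = [9·8.212² + 19·7.711²]/28 = 62.0232
SE = √(s_p²·(1/10+1/20)) = 3.0502
t = (59.100−49.250)/3.0502 = 3.2293
df = 28
p-value (two-sided) = 0.00316
At α=0.05: p < α → reject H₀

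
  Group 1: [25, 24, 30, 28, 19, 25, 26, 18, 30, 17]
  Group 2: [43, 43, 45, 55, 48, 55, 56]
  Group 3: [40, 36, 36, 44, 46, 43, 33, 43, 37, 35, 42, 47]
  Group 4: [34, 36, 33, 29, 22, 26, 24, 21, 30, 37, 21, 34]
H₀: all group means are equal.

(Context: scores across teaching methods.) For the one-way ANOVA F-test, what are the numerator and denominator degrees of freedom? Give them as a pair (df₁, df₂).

degrees of freedom = [3, 37]

k = 4 groups, N = 41 total
df = (k−1, N−k) = (4−1, 41−4) = (3, 37)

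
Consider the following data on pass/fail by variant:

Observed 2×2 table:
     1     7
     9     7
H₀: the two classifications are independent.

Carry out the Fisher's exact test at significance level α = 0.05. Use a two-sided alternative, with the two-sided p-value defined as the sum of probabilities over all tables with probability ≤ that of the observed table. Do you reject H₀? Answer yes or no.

Margins: r₁=8, r₂=16, c₁=10, c₂=14, n=24
p_obs = C(8,1)·C(16,9)/C(24,10); sum pmf over tables with pmf ≤ p_obs
p-value (two-sided) = 0.07908
At α=0.05: p ≥ α → fail to reject H₀

reject H₀: no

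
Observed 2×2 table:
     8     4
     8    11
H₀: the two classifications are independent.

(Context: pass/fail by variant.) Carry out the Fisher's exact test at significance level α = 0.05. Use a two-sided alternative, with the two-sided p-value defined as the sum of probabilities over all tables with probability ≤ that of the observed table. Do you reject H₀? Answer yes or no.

Margins: r₁=12, r₂=19, c₁=16, c₂=15, n=31
p_obs = C(12,8)·C(19,8)/C(31,16); sum pmf over tables with pmf ≤ p_obs
p-value (two-sided) = 0.27337
At α=0.05: p ≥ α → fail to reject H₀

reject H₀: no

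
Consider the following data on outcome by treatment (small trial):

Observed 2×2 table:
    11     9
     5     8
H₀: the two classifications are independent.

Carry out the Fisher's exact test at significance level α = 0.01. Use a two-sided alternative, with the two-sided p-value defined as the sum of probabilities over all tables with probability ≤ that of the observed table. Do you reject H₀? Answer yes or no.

Margins: r₁=20, r₂=13, c₁=16, c₂=17, n=33
p_obs = C(20,11)·C(13,5)/C(33,16); sum pmf over tables with pmf ≤ p_obs
p-value (two-sided) = 0.48127
At α=0.01: p ≥ α → fail to reject H₀

reject H₀: no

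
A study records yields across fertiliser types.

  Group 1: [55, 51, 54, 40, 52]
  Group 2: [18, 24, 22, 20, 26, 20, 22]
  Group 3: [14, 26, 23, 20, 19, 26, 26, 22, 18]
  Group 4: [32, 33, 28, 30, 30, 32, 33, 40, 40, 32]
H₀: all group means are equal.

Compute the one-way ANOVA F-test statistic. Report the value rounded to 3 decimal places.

test statistic = 62.678

Group means [50.40, 21.71, 21.56, 33.00], grand mean 29.935
SSB = Σnᵢ(x̄ᵢ−x̄)² = 3293.020; SSW = ΣΣ(x−x̄ᵢ)² = 472.851
MSB = 3293.020/3 = 1097.6734; MSW = 472.851/27 = 17.5130
F = MSB/MSW = 62.6777
df = (3, 27)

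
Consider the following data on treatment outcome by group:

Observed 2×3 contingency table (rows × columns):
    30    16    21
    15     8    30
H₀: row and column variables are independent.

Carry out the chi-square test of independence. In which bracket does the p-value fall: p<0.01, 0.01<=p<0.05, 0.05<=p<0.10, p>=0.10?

p-value bracket: 0.01<=p<0.05

Row totals [67, 53], col totals [45, 24, 51], n=120
χ² = (30−25.12)²/25.12 + (16−13.40)²/13.40 + (21−28.48)²/28.48 + (15−19.88)²/19.88 + (8−10.60)²/10.60 + (30−22.52)²/22.52 = 7.7267
df = 2
p-value (upper-tail) = 0.02100
→ bracket: 0.01<=p<0.05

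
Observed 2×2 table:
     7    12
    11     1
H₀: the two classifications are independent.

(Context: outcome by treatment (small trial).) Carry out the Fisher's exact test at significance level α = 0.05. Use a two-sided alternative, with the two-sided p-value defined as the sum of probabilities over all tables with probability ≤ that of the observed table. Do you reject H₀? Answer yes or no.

Margins: r₁=19, r₂=12, c₁=18, c₂=13, n=31
p_obs = C(19,7)·C(12,11)/C(31,18); sum pmf over tables with pmf ≤ p_obs
p-value (two-sided) = 0.00338
At α=0.05: p < α → reject H₀

reject H₀: yes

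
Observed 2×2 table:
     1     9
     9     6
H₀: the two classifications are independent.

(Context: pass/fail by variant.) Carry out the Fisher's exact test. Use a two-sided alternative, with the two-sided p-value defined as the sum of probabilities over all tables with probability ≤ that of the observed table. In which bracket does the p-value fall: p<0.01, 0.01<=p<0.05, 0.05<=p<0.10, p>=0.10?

p-value bracket: 0.01<=p<0.05

Margins: r₁=10, r₂=15, c₁=10, c₂=15, n=25
p_obs = C(10,1)·C(15,9)/C(25,10); sum pmf over tables with pmf ≤ p_obs
p-value (two-sided) = 0.01772
→ bracket: 0.01<=p<0.05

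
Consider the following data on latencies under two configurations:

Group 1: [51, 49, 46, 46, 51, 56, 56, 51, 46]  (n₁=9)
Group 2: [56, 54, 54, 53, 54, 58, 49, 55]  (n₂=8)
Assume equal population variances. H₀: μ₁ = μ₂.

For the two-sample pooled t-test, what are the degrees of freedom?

df = n₁ + n₂ − 2 = 9 + 8 − 2 = 15

degrees of freedom = 15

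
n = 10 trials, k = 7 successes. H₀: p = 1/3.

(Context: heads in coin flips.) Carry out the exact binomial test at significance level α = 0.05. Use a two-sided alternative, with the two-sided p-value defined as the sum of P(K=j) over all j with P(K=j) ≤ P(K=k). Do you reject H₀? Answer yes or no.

reject H₀: yes

Exact binomial: n=10, k=7, p₀=1/3=0.3333
P(X=j) = C(n,j)·p₀^j·(1−p₀)^(n−j); p = Σ P(X=j) over j with P(X=j) ≤ P(X=7)
p-value (two-sided) = 0.01966
At α=0.05: p < α → reject H₀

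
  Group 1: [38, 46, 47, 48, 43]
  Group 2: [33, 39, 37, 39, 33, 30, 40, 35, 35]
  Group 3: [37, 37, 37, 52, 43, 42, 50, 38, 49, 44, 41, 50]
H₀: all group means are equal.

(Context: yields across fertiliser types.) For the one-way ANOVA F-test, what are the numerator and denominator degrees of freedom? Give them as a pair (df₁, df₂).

k = 3 groups, N = 26 total
df = (k−1, N−k) = (3−1, 26−3) = (2, 23)

degrees of freedom = [2, 23]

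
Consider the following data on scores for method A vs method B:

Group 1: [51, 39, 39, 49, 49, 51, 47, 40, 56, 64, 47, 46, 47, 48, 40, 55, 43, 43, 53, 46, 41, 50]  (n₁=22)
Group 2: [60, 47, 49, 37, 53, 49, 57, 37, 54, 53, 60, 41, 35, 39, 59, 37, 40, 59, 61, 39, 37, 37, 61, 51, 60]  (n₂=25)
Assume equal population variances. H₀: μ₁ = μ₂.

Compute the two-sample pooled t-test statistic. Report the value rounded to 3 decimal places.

x̄₁=47.455, s₁=6.216, n₁=22
x̄₂=48.480, s₂=9.648, n₂=25
s_p² = [21·6.216² + 24·9.648²]/45 = 67.6821
SE = √(s_p²·(1/22+1/25)) = 2.4049
t = (47.455−48.480)/2.4049 = -0.4264
df = 45

test statistic = -0.426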